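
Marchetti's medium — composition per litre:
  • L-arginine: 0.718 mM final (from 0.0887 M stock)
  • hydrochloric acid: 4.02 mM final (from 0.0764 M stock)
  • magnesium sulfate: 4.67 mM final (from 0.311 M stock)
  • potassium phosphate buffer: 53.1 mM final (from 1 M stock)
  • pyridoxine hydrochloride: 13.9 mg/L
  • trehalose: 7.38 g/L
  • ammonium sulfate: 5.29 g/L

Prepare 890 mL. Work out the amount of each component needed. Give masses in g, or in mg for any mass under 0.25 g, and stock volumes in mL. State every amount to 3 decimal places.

L-arginine 7.204 mL; hydrochloric acid 46.830 mL; magnesium sulfate 13.364 mL; potassium phosphate buffer 47.259 mL; pyridoxine hydrochloride 12.371 mg; trehalose 6.568 g; ammonium sulfate 4.708 g

Scale factor relative to 1 L: 0.89.
L-arginine: V = C2·V2/C1 = 0.718 mM × 890 mL ÷ 88.7 mM = 7.204 mL
hydrochloric acid: dilute stock: 4.02 mM × 890 mL ÷ 76.4 mM = 46.830 mL
magnesium sulfate: dilute stock: 4.67 mM × 890 mL ÷ 311 mM = 13.364 mL
potassium phosphate buffer: V = C2·V2/C1 = 53.1 mM × 890 mL ÷ 1000 mM = 47.259 mL
pyridoxine hydrochloride: 13.9 mg/L × 0.89 L = 12.371 mg
trehalose: 7.38 g/L × 0.89 L = 6.568 g
ammonium sulfate: 5.29 g/L × 0.89 L = 4.708 g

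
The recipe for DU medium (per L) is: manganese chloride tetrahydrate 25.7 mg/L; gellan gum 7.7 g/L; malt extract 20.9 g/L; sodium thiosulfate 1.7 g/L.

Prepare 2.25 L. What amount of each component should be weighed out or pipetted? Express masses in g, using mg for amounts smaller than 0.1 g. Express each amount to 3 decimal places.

Working volume: 2.25 L.
manganese chloride tetrahydrate: 25.7 mg/L × 2.25 L = 57.825 mg
gellan gum: 7.7 g/L × 2.25 L = 17.325 g
malt extract: 20.9 g/L × 2.25 L = 47.025 g
sodium thiosulfate: 1.7 g/L × 2.25 L = 3.825 g

manganese chloride tetrahydrate 57.825 mg; gellan gum 17.325 g; malt extract 47.025 g; sodium thiosulfate 3.825 g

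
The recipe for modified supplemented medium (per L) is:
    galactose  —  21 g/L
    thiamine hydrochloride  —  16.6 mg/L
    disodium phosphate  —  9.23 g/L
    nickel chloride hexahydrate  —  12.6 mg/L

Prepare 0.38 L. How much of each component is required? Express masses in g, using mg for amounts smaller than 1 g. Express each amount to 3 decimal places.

galactose 7.980 g; thiamine hydrochloride 6.308 mg; disodium phosphate 3.507 g; nickel chloride hexahydrate 4.788 mg

Scale factor relative to 1 L: 0.38.
galactose: 21 g/L × 0.38 L = 7.980 g
thiamine hydrochloride: 16.6 mg/L × 0.38 L = 6.308 mg
disodium phosphate: 9.23 g/L × 0.38 L = 3.507 g
nickel chloride hexahydrate: 12.6 mg/L × 0.38 L = 4.788 mg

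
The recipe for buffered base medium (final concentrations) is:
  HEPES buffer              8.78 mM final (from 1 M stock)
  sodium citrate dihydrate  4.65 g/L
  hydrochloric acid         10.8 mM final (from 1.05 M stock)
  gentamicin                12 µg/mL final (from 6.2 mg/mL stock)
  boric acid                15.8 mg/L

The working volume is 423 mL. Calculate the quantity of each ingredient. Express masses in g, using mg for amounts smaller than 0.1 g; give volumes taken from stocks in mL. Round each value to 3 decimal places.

HEPES buffer 3.714 mL; sodium citrate dihydrate 1.967 g; hydrochloric acid 4.351 mL; gentamicin 0.819 mL; boric acid 6.683 mg

Scale factor relative to 1 L: 0.423.
HEPES buffer: C1V1 = C2V2 → 8.78 mM × 423 mL ÷ 1000 mM = 3.714 mL
sodium citrate dihydrate: 4.65 g/L × 0.423 L = 1.967 g
hydrochloric acid: dilute stock: 10.8 mM × 423 mL ÷ 1050 mM = 4.351 mL
gentamicin: V = C2·V2/C1 = 12 µg/mL × 423 mL ÷ 6200 µg/mL = 0.819 mL
boric acid: 15.8 mg/L × 0.423 L = 6.683 mg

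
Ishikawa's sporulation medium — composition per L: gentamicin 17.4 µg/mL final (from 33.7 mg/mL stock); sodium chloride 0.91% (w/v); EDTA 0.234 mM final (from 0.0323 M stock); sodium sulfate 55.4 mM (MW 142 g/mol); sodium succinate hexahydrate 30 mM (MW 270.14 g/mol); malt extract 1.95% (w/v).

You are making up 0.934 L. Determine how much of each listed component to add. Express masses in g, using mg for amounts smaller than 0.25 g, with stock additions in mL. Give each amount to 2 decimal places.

Working volume: 0.934 L.
gentamicin: C1V1 = C2V2 → 17.4 µg/mL × 934 mL ÷ 33700 µg/mL = 0.48 mL
sodium chloride: 0.91 g per 100 mL × 934 mL ÷ 100 = 8.50 g
EDTA: V = C2·V2/C1 = 0.234 mM × 934 mL ÷ 32.3 mM = 6.77 mL
sodium sulfate: 55.4 mmol/L × 142 g/mol × 0.934 L ÷ 1000 = 7.35 g
sodium succinate hexahydrate: 30 mmol/L × 270.14 g/mol × 0.934 L ÷ 1000 = 7.57 g
malt extract: 1.95 g per 100 mL × 934 mL ÷ 100 = 18.21 g

gentamicin 0.48 mL; sodium chloride 8.50 g; EDTA 6.77 mL; sodium sulfate 7.35 g; sodium succinate hexahydrate 7.57 g; malt extract 18.21 g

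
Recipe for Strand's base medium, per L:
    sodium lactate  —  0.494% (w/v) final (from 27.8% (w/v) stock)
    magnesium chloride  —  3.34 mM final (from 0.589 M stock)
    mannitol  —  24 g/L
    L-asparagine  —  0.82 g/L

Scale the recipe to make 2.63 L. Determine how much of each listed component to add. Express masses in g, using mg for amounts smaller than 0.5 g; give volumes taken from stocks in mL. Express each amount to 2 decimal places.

sodium lactate 46.73 mL; magnesium chloride 14.91 mL; mannitol 63.12 g; L-asparagine 2.16 g

Scale factor relative to 1 L: 2.63.
sodium lactate: V = C2·V2/C1 = 0.494% ÷ 27.8% × 2630 mL = 46.73 mL
magnesium chloride: dilute stock: 3.34 mM × 2630 mL ÷ 589 mM = 14.91 mL
mannitol: 24 g/L × 2.63 L = 63.12 g
L-asparagine: 0.82 g/L × 2.63 L = 2.16 g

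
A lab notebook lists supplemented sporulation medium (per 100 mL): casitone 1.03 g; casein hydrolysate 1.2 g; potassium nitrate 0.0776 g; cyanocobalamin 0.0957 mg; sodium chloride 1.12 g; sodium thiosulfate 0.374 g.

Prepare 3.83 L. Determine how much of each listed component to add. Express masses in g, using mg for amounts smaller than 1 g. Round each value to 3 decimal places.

Scale factor = 3830 mL / 100 mL = 38.3.
casitone: 1.03 g × (3830 mL / 100 mL) = 39.449 g
casein hydrolysate: 1.2 g × (3830 mL / 100 mL) = 45.960 g
potassium nitrate: 0.0776 g × (3830 mL / 100 mL) = 2.972 g
cyanocobalamin: 0.0957 mg × (3830 mL / 100 mL) = 3.665 mg
sodium chloride: 1.12 g × (3830 mL / 100 mL) = 42.896 g
sodium thiosulfate: 0.374 g × (3830 mL / 100 mL) = 14.324 g

casitone 39.449 g; casein hydrolysate 45.960 g; potassium nitrate 2.972 g; cyanocobalamin 3.665 mg; sodium chloride 42.896 g; sodium thiosulfate 14.324 g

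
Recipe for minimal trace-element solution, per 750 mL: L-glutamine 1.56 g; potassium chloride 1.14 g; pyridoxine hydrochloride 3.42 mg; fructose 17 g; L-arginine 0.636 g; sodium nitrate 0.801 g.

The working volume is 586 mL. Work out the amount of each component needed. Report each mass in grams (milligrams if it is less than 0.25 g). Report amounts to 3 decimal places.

Ratio of target to recipe volume: 586 / 750 = 0.781333.
L-glutamine: 1.56 g × (586 mL / 750 mL) = 1.219 g
potassium chloride: 1.14 g × (586 mL / 750 mL) = 0.891 g
pyridoxine hydrochloride: 3.42 mg × (586 mL / 750 mL) = 2.672 mg
fructose: 17 g × (586 mL / 750 mL) = 13.283 g
L-arginine: 0.636 g × (586 mL / 750 mL) = 0.497 g
sodium nitrate: 0.801 g × (586 mL / 750 mL) = 0.626 g

L-glutamine 1.219 g; potassium chloride 0.891 g; pyridoxine hydrochloride 2.672 mg; fructose 13.283 g; L-arginine 0.497 g; sodium nitrate 0.626 g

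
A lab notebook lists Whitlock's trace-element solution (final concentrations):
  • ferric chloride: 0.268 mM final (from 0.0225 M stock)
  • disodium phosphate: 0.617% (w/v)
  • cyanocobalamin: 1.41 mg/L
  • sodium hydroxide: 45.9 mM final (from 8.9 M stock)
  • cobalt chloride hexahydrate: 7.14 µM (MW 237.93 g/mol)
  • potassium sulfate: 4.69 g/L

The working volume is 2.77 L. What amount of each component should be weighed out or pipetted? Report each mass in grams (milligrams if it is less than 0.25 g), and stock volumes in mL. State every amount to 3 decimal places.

ferric chloride 32.994 mL; disodium phosphate 17.091 g; cyanocobalamin 3.906 mg; sodium hydroxide 14.286 mL; cobalt chloride hexahydrate 4.706 mg; potassium sulfate 12.991 g

Scale factor relative to 1 L: 2.77.
ferric chloride: C1V1 = C2V2 → 0.268 mM × 2770 mL ÷ 22.5 mM = 32.994 mL
disodium phosphate: 0.617 g per 100 mL × 2770 mL ÷ 100 = 17.091 g
cyanocobalamin: 1.41 mg/L × 2.77 L = 3.906 mg
sodium hydroxide: C1V1 = C2V2 → 45.9 mM × 2770 mL ÷ 8900 mM = 14.286 mL
cobalt chloride hexahydrate: 7.14 µmol/L × 237.93 g/mol × 2.77 L ÷ 1000 = 4.706 mg
potassium sulfate: 4.69 g/L × 2.77 L = 12.991 g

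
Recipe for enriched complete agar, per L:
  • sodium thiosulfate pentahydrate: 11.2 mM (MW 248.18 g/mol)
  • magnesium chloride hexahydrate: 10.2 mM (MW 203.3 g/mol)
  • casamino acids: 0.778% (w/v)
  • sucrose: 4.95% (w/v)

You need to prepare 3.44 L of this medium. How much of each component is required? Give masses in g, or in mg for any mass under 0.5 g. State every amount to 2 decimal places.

sodium thiosulfate pentahydrate 9.56 g; magnesium chloride hexahydrate 7.13 g; casamino acids 26.76 g; sucrose 170.28 g

Working volume: 3.44 L.
sodium thiosulfate pentahydrate: 11.2 mmol/L × 248.18 g/mol × 3.44 L ÷ 1000 = 9.56 g
magnesium chloride hexahydrate: 10.2 mmol/L × 203.3 g/mol × 3.44 L ÷ 1000 = 7.13 g
casamino acids: 0.778% w/v = 7.78 g/L → 7.78 × 3.44 L = 26.76 g
sucrose: 4.95% w/v = 49.5 g/L → 49.5 × 3.44 L = 170.28 g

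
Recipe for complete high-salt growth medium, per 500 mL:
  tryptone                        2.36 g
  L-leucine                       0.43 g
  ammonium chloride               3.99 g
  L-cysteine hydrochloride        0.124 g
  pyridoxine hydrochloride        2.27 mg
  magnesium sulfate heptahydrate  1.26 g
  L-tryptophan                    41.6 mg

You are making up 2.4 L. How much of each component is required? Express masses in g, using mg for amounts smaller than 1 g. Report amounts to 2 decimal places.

Scale factor = 2400 mL / 500 mL = 4.8.
tryptone: 2.36 g × (2400 mL / 500 mL) = 11.33 g
L-leucine: 0.43 g × (2400 mL / 500 mL) = 2.06 g
ammonium chloride: 3.99 g × (2400 mL / 500 mL) = 19.15 g
L-cysteine hydrochloride: 0.124 g × (2400 mL / 500 mL) = 0.5952 g = 595.20 mg
pyridoxine hydrochloride: 2.27 mg × (2400 mL / 500 mL) = 10.90 mg
magnesium sulfate heptahydrate: 1.26 g × (2400 mL / 500 mL) = 6.05 g
L-tryptophan: 41.6 mg × (2400 mL / 500 mL) = 199.68 mg

tryptone 11.33 g; L-leucine 2.06 g; ammonium chloride 19.15 g; L-cysteine hydrochloride 595.20 mg; pyridoxine hydrochloride 10.90 mg; magnesium sulfate heptahydrate 6.05 g; L-tryptophan 199.68 mg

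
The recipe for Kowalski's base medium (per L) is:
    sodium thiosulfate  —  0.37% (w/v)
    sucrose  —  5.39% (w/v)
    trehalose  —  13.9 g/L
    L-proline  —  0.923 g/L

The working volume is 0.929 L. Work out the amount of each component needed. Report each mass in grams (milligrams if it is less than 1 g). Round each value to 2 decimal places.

sodium thiosulfate 3.44 g; sucrose 50.07 g; trehalose 12.91 g; L-proline 857.47 mg

Working volume: 0.929 L.
sodium thiosulfate: 0.37% w/v = 3.7 g/L → 3.7 × 0.929 L = 3.44 g
sucrose: 5.39% w/v = 53.9 g/L → 53.9 × 0.929 L = 50.07 g
trehalose: 13.9 g/L × 0.929 L = 12.91 g
L-proline: 0.923 g/L × 0.929 L = 0.857467 g = 857.47 mg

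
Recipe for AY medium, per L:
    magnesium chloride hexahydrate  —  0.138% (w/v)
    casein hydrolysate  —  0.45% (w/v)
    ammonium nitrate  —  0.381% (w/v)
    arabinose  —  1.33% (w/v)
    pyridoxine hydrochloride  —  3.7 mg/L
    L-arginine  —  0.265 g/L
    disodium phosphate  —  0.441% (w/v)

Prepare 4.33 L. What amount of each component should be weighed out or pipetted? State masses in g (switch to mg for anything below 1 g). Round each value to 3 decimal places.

Scale factor relative to 1 L: 4.33.
magnesium chloride hexahydrate: 0.138 g per 100 mL × 4330 mL ÷ 100 = 5.975 g
casein hydrolysate: 0.45 g per 100 mL × 4330 mL ÷ 100 = 19.485 g
ammonium nitrate: 0.381 g per 100 mL × 4330 mL ÷ 100 = 16.497 g
arabinose: 1.33% w/v = 13.3 g/L → 13.3 × 4.33 L = 57.589 g
pyridoxine hydrochloride: 3.7 mg/L × 4.33 L = 16.021 mg
L-arginine: 0.265 g/L × 4.33 L = 1.147 g
disodium phosphate: 0.441 g per 100 mL × 4330 mL ÷ 100 = 19.095 g

magnesium chloride hexahydrate 5.975 g; casein hydrolysate 19.485 g; ammonium nitrate 16.497 g; arabinose 57.589 g; pyridoxine hydrochloride 16.021 mg; L-arginine 1.147 g; disodium phosphate 19.095 g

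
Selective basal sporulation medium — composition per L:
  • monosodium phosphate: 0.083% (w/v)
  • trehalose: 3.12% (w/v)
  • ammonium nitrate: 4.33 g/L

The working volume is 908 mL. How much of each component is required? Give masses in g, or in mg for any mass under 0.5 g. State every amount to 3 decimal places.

monosodium phosphate 0.754 g; trehalose 28.330 g; ammonium nitrate 3.932 g

Scale factor relative to 1 L: 0.908.
monosodium phosphate: 0.083% w/v = 0.83 g/L → 0.83 × 0.908 L = 0.754 g
trehalose: 3.12 g per 100 mL × 908 mL ÷ 100 = 28.330 g
ammonium nitrate: 4.33 g/L × 0.908 L = 3.932 g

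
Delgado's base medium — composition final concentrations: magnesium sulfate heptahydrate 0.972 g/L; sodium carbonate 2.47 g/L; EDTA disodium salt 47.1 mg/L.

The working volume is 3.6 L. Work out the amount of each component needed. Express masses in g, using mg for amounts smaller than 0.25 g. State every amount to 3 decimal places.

Scale factor relative to 1 L: 3.6.
magnesium sulfate heptahydrate: 0.972 g/L × 3.6 L = 3.499 g
sodium carbonate: 2.47 g/L × 3.6 L = 8.892 g
EDTA disodium salt: 47.1 mg/L × 3.6 L = 169.560 mg

magnesium sulfate heptahydrate 3.499 g; sodium carbonate 8.892 g; EDTA disodium salt 169.560 mg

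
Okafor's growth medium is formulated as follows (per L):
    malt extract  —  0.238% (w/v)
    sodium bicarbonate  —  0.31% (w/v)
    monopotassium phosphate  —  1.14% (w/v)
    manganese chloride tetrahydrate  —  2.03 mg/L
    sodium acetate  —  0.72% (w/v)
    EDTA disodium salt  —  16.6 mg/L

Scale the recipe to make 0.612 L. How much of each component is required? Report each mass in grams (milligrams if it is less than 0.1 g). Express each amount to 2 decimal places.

malt extract 1.46 g; sodium bicarbonate 1.90 g; monopotassium phosphate 6.98 g; manganese chloride tetrahydrate 1.24 mg; sodium acetate 4.41 g; EDTA disodium salt 10.16 mg

Working volume: 0.612 L.
malt extract: 0.238 g per 100 mL × 612 mL ÷ 100 = 1.46 g
sodium bicarbonate: 0.31 g per 100 mL × 612 mL ÷ 100 = 1.90 g
monopotassium phosphate: 1.14 g per 100 mL × 612 mL ÷ 100 = 6.98 g
manganese chloride tetrahydrate: 2.03 mg/L × 0.612 L = 1.24 mg
sodium acetate: 0.72% w/v = 7.2 g/L → 7.2 × 0.612 L = 4.41 g
EDTA disodium salt: 16.6 mg/L × 0.612 L = 10.16 mg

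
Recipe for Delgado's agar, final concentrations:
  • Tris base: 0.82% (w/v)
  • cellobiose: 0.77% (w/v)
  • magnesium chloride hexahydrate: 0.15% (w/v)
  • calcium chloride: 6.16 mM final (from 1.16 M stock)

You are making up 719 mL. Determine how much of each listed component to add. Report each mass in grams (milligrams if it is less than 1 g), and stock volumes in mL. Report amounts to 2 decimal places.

Tris base 5.90 g; cellobiose 5.54 g; magnesium chloride hexahydrate 1.08 g; calcium chloride 3.82 mL

Working volume: 719 mL = 0.719 L.
Tris base: 0.82 g per 100 mL × 719 mL ÷ 100 = 5.90 g
cellobiose: 0.77 g per 100 mL × 719 mL ÷ 100 = 5.54 g
magnesium chloride hexahydrate: 0.15% w/v = 1.5 g/L → 1.5 × 0.719 L = 1.08 g
calcium chloride: V = C2·V2/C1 = 6.16 mM × 719 mL ÷ 1160 mM = 3.82 mL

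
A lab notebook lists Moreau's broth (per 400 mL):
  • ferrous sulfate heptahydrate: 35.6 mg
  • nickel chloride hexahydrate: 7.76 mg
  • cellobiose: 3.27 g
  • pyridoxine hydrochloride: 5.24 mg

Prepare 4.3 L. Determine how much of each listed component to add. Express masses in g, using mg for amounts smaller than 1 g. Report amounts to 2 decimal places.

Scale factor = 4300 mL / 400 mL = 10.75.
ferrous sulfate heptahydrate: 35.6 mg × (4300 mL / 400 mL) = 382.70 mg
nickel chloride hexahydrate: 7.76 mg × (4300 mL / 400 mL) = 83.42 mg
cellobiose: 3.27 g × (4300 mL / 400 mL) = 35.15 g
pyridoxine hydrochloride: 5.24 mg × (4300 mL / 400 mL) = 56.33 mg

ferrous sulfate heptahydrate 382.70 mg; nickel chloride hexahydrate 83.42 mg; cellobiose 35.15 g; pyridoxine hydrochloride 56.33 mg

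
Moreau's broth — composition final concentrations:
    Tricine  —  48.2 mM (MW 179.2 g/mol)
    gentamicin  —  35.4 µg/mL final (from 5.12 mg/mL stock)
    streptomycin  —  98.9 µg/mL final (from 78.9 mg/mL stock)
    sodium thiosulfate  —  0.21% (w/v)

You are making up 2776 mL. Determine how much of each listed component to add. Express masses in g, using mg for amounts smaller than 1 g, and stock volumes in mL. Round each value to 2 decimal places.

Target volume = 2776 mL = 2.776 L.
Tricine: 48.2 mmol/L × 179.2 g/mol × 2.776 L ÷ 1000 = 23.98 g
gentamicin: dilute stock: 35.4 µg/mL × 2776 mL ÷ 5120 µg/mL = 19.19 mL
streptomycin: C1V1 = C2V2 → 98.9 µg/mL × 2776 mL ÷ 78900 µg/mL = 3.48 mL
sodium thiosulfate: 0.21% w/v = 2.1 g/L → 2.1 × 2.776 L = 5.83 g

Tricine 23.98 g; gentamicin 19.19 mL; streptomycin 3.48 mL; sodium thiosulfate 5.83 g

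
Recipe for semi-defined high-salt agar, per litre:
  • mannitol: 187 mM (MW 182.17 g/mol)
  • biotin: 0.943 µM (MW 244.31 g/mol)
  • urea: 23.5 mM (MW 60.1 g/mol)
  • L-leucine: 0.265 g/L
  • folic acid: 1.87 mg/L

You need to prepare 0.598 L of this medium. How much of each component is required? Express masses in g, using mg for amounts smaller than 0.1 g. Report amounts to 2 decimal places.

Working volume: 0.598 L.
mannitol: 187 mmol/L × 182.17 g/mol × 0.598 L ÷ 1000 = 20.37 g
biotin: 0.943 µmol/L × 244.31 g/mol × 0.598 L ÷ 1000 = 0.14 mg
urea: 23.5 mmol/L × 60.1 g/mol × 0.598 L ÷ 1000 = 0.84 g
L-leucine: 0.265 g/L × 0.598 L = 0.16 g
folic acid: 1.87 mg/L × 0.598 L = 1.12 mg

mannitol 20.37 g; biotin 0.14 mg; urea 0.84 g; L-leucine 0.16 g; folic acid 1.12 mg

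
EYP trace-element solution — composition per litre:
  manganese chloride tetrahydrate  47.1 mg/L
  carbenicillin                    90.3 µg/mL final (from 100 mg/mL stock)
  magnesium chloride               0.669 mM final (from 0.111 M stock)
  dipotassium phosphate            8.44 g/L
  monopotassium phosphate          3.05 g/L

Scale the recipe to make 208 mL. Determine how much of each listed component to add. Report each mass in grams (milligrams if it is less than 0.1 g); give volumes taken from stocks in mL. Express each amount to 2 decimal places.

manganese chloride tetrahydrate 9.80 mg; carbenicillin 0.19 mL; magnesium chloride 1.25 mL; dipotassium phosphate 1.76 g; monopotassium phosphate 0.63 g

Target volume = 208 mL = 0.208 L.
manganese chloride tetrahydrate: 47.1 mg/L × 0.208 L = 9.80 mg
carbenicillin: C1V1 = C2V2 → 90.3 µg/mL × 208 mL ÷ 100000 µg/mL = 0.19 mL
magnesium chloride: C1V1 = C2V2 → 0.669 mM × 208 mL ÷ 111 mM = 1.25 mL
dipotassium phosphate: 8.44 g/L × 0.208 L = 1.76 g
monopotassium phosphate: 3.05 g/L × 0.208 L = 0.63 g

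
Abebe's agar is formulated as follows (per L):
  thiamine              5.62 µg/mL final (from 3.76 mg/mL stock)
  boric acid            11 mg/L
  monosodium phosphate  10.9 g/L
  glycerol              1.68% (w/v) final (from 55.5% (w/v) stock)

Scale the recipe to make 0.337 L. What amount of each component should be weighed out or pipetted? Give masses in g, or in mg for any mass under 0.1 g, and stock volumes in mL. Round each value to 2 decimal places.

thiamine 0.50 mL; boric acid 3.71 mg; monosodium phosphate 3.67 g; glycerol 10.20 mL

Working volume: 0.337 L.
thiamine: V = C2·V2/C1 = 5.62 µg/mL × 337 mL ÷ 3760 µg/mL = 0.50 mL
boric acid: 11 mg/L × 0.337 L = 3.71 mg
monosodium phosphate: 10.9 g/L × 0.337 L = 3.67 g
glycerol: V = C2·V2/C1 = 1.68% ÷ 55.5% × 337 mL = 10.20 mL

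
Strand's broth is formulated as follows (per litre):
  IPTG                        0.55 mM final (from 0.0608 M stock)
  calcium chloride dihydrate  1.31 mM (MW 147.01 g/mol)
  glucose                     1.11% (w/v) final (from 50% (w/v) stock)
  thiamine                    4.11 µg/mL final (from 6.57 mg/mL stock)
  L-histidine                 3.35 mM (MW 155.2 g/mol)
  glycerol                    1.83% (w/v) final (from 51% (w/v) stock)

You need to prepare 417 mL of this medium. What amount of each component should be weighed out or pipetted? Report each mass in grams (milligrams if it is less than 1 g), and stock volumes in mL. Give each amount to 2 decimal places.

Target volume = 417 mL = 0.417 L.
IPTG: dilute stock: 0.55 mM × 417 mL ÷ 60.8 mM = 3.77 mL
calcium chloride dihydrate: 1.31 mmol/L × 147.01 mg/mmol × 0.417 L = 80.31 mg
glucose: C1V1 = C2V2 → 1.11% ÷ 50% × 417 mL = 9.26 mL
thiamine: V = C2·V2/C1 = 4.11 µg/mL × 417 mL ÷ 6570 µg/mL = 0.26 mL
L-histidine: 3.35 mmol/L × 155.2 mg/mmol × 0.417 L = 216.81 mg
glycerol: V = C2·V2/C1 = 1.83% ÷ 51% × 417 mL = 14.96 mL

IPTG 3.77 mL; calcium chloride dihydrate 80.31 mg; glucose 9.26 mL; thiamine 0.26 mL; L-histidine 216.81 mg; glycerol 14.96 mL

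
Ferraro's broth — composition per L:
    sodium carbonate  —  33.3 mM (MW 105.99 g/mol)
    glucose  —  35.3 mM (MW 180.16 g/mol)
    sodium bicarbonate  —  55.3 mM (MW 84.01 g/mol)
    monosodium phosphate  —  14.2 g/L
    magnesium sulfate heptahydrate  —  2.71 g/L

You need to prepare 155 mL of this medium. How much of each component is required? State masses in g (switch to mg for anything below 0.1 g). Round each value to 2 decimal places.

sodium carbonate 0.55 g; glucose 0.99 g; sodium bicarbonate 0.72 g; monosodium phosphate 2.20 g; magnesium sulfate heptahydrate 0.42 g

Working volume: 155 mL = 0.155 L.
sodium carbonate: 33.3 mmol/L × 105.99 g/mol × 0.155 L ÷ 1000 = 0.55 g
glucose: 35.3 mmol/L × 180.16 g/mol × 0.155 L ÷ 1000 = 0.99 g
sodium bicarbonate: 55.3 mmol/L × 84.01 g/mol × 0.155 L ÷ 1000 = 0.72 g
monosodium phosphate: 14.2 g/L × 0.155 L = 2.20 g
magnesium sulfate heptahydrate: 2.71 g/L × 0.155 L = 0.42 g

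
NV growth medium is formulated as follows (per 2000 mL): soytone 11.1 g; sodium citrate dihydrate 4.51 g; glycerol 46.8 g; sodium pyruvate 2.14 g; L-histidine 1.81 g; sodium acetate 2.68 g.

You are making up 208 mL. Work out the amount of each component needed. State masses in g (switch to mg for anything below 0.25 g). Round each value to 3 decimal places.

soytone 1.154 g; sodium citrate dihydrate 0.469 g; glycerol 4.867 g; sodium pyruvate 222.560 mg; L-histidine 188.240 mg; sodium acetate 0.279 g

Ratio of target to recipe volume: 208 / 2000 = 0.104.
soytone: 11.1 g × (208 mL / 2000 mL) = 1.154 g
sodium citrate dihydrate: 4.51 g × (208 mL / 2000 mL) = 0.469 g
glycerol: 46.8 g × (208 mL / 2000 mL) = 4.867 g
sodium pyruvate: 2.14 g × (208 mL / 2000 mL) = 0.22256 g = 222.560 mg
L-histidine: 1.81 g × (208 mL / 2000 mL) = 0.18824 g = 188.240 mg
sodium acetate: 2.68 g × (208 mL / 2000 mL) = 0.279 g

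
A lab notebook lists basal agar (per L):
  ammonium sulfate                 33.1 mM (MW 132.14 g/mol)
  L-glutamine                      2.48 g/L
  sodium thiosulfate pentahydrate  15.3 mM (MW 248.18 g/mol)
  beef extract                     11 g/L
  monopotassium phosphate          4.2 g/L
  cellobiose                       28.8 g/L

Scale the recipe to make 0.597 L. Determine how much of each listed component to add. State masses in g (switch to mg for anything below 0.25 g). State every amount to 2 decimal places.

Scale factor relative to 1 L: 0.597.
ammonium sulfate: 33.1 mmol/L × 132.14 g/mol × 0.597 L ÷ 1000 = 2.61 g
L-glutamine: 2.48 g/L × 0.597 L = 1.48 g
sodium thiosulfate pentahydrate: 15.3 mmol/L × 248.18 g/mol × 0.597 L ÷ 1000 = 2.27 g
beef extract: 11 g/L × 0.597 L = 6.57 g
monopotassium phosphate: 4.2 g/L × 0.597 L = 2.51 g
cellobiose: 28.8 g/L × 0.597 L = 17.19 g

ammonium sulfate 2.61 g; L-glutamine 1.48 g; sodium thiosulfate pentahydrate 2.27 g; beef extract 6.57 g; monopotassium phosphate 2.51 g; cellobiose 17.19 g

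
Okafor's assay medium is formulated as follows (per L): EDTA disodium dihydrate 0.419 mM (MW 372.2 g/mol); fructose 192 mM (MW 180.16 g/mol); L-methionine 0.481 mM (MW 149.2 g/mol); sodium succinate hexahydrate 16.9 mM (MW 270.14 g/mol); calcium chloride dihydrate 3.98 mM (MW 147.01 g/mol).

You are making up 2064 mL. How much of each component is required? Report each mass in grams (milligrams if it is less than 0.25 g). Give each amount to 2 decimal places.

EDTA disodium dihydrate 0.32 g; fructose 71.40 g; L-methionine 148.12 mg; sodium succinate hexahydrate 9.42 g; calcium chloride dihydrate 1.21 g

Scale factor relative to 1 L: 2.064.
EDTA disodium dihydrate: 0.419 mmol/L × 372.2 g/mol × 2.064 L ÷ 1000 = 0.32 g
fructose: 192 mmol/L × 180.16 g/mol × 2.064 L ÷ 1000 = 71.40 g
L-methionine: 0.481 mmol/L × 149.2 mg/mmol × 2.064 L = 148.12 mg
sodium succinate hexahydrate: 16.9 mmol/L × 270.14 g/mol × 2.064 L ÷ 1000 = 9.42 g
calcium chloride dihydrate: 3.98 mmol/L × 147.01 g/mol × 2.064 L ÷ 1000 = 1.21 g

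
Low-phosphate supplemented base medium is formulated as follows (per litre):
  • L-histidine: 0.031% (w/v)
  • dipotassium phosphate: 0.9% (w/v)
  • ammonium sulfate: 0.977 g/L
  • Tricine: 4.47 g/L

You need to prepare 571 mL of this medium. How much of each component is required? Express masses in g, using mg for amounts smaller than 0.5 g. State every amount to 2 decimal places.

Working volume: 571 mL = 0.571 L.
L-histidine: 0.031 g per 100 mL × 571 mL ÷ 100 = 0.17701 g = 177.01 mg
dipotassium phosphate: 0.9% w/v = 9 g/L → 9 × 0.571 L = 5.14 g
ammonium sulfate: 0.977 g/L × 0.571 L = 0.56 g
Tricine: 4.47 g/L × 0.571 L = 2.55 g

L-histidine 177.01 mg; dipotassium phosphate 5.14 g; ammonium sulfate 0.56 g; Tricine 2.55 g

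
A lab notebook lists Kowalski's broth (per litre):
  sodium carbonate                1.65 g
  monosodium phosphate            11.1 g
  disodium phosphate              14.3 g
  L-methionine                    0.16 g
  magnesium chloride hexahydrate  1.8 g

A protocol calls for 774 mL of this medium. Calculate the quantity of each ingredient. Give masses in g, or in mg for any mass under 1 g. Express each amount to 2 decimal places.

Scale factor = 774 mL / 1000 mL = 0.774.
sodium carbonate: 1.65 g × (774 mL / 1000 mL) = 1.28 g
monosodium phosphate: 11.1 g × (774 mL / 1000 mL) = 8.59 g
disodium phosphate: 14.3 g × (774 mL / 1000 mL) = 11.07 g
L-methionine: 0.16 g × (774 mL / 1000 mL) = 0.12384 g = 123.84 mg
magnesium chloride hexahydrate: 1.8 g × (774 mL / 1000 mL) = 1.39 g

sodium carbonate 1.28 g; monosodium phosphate 8.59 g; disodium phosphate 11.07 g; L-methionine 123.84 mg; magnesium chloride hexahydrate 1.39 g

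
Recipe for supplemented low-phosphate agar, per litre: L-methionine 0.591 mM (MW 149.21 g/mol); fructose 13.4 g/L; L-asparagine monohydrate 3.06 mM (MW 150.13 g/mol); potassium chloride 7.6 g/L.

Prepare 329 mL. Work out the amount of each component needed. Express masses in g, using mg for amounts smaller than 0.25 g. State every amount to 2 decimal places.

Working volume: 329 mL = 0.329 L.
L-methionine: 0.591 mmol/L × 149.21 mg/mmol × 0.329 L = 29.01 mg
fructose: 13.4 g/L × 0.329 L = 4.41 g
L-asparagine monohydrate: 3.06 mmol/L × 150.13 mg/mmol × 0.329 L = 151.14 mg
potassium chloride: 7.6 g/L × 0.329 L = 2.50 g

L-methionine 29.01 mg; fructose 4.41 g; L-asparagine monohydrate 151.14 mg; potassium chloride 2.50 g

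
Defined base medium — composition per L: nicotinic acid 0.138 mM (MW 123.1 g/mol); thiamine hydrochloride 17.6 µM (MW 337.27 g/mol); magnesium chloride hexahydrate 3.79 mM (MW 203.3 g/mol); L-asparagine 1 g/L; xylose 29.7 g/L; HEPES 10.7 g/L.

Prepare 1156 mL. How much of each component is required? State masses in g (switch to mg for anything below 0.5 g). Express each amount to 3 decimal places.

nicotinic acid 19.638 mg; thiamine hydrochloride 6.862 mg; magnesium chloride hexahydrate 0.891 g; L-asparagine 1.156 g; xylose 34.333 g; HEPES 12.369 g

Target volume = 1156 mL = 1.156 L.
nicotinic acid: 0.138 mmol/L × 123.1 mg/mmol × 1.156 L = 19.638 mg
thiamine hydrochloride: 17.6 µmol/L × 337.27 g/mol × 1.156 L ÷ 1000 = 6.862 mg
magnesium chloride hexahydrate: 3.79 mmol/L × 203.3 g/mol × 1.156 L ÷ 1000 = 0.891 g
L-asparagine: 1 g/L × 1.156 L = 1.156 g
xylose: 29.7 g/L × 1.156 L = 34.333 g
HEPES: 10.7 g/L × 1.156 L = 12.369 g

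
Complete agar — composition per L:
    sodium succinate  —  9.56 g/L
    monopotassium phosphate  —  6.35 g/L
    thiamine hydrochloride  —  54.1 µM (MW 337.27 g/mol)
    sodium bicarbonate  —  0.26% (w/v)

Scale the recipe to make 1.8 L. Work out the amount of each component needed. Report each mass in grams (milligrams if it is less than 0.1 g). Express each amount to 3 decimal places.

sodium succinate 17.208 g; monopotassium phosphate 11.430 g; thiamine hydrochloride 32.843 mg; sodium bicarbonate 4.680 g

Working volume: 1.8 L.
sodium succinate: 9.56 g/L × 1.8 L = 17.208 g
monopotassium phosphate: 6.35 g/L × 1.8 L = 11.430 g
thiamine hydrochloride: 54.1 µmol/L × 337.27 g/mol × 1.8 L ÷ 1000 = 32.843 mg
sodium bicarbonate: 0.26 g per 100 mL × 1800 mL ÷ 100 = 4.680 g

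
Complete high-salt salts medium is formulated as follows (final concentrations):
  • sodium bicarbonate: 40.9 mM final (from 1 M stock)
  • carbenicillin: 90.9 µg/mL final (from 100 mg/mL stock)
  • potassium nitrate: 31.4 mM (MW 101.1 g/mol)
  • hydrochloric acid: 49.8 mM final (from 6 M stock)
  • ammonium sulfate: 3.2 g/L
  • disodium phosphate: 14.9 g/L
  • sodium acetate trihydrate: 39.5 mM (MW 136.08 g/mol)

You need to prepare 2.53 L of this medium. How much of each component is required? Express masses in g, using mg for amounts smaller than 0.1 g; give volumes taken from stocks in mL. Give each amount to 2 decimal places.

sodium bicarbonate 103.48 mL; carbenicillin 2.30 mL; potassium nitrate 8.03 g; hydrochloric acid 21.00 mL; ammonium sulfate 8.10 g; disodium phosphate 37.70 g; sodium acetate trihydrate 13.60 g

Working volume: 2.53 L.
sodium bicarbonate: C1V1 = C2V2 → 40.9 mM × 2530 mL ÷ 1000 mM = 103.48 mL
carbenicillin: C1V1 = C2V2 → 90.9 µg/mL × 2530 mL ÷ 100000 µg/mL = 2.30 mL
potassium nitrate: 31.4 mmol/L × 101.1 g/mol × 2.53 L ÷ 1000 = 8.03 g
hydrochloric acid: dilute stock: 49.8 mM × 2530 mL ÷ 6000 mM = 21.00 mL
ammonium sulfate: 3.2 g/L × 2.53 L = 8.10 g
disodium phosphate: 14.9 g/L × 2.53 L = 37.70 g
sodium acetate trihydrate: 39.5 mmol/L × 136.08 g/mol × 2.53 L ÷ 1000 = 13.60 g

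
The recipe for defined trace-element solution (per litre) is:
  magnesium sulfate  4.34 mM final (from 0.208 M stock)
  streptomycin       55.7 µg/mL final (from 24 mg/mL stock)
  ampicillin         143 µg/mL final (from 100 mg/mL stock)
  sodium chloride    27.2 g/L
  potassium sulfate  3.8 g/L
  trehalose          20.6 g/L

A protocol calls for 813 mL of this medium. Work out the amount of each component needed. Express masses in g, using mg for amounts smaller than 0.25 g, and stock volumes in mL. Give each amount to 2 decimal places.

magnesium sulfate 16.96 mL; streptomycin 1.89 mL; ampicillin 1.16 mL; sodium chloride 22.11 g; potassium sulfate 3.09 g; trehalose 16.75 g

Target volume = 813 mL = 0.813 L.
magnesium sulfate: V = C2·V2/C1 = 4.34 mM × 813 mL ÷ 208 mM = 16.96 mL
streptomycin: dilute stock: 55.7 µg/mL × 813 mL ÷ 24000 µg/mL = 1.89 mL
ampicillin: V = C2·V2/C1 = 143 µg/mL × 813 mL ÷ 100000 µg/mL = 1.16 mL
sodium chloride: 27.2 g/L × 0.813 L = 22.11 g
potassium sulfate: 3.8 g/L × 0.813 L = 3.09 g
trehalose: 20.6 g/L × 0.813 L = 16.75 g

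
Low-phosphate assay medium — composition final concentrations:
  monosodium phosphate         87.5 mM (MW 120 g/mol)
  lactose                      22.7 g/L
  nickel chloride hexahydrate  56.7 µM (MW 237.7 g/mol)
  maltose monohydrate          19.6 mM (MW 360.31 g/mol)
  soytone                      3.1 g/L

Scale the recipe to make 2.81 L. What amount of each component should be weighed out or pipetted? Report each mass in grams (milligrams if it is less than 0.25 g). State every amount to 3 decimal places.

monosodium phosphate 29.505 g; lactose 63.787 g; nickel chloride hexahydrate 37.872 mg; maltose monohydrate 19.844 g; soytone 8.711 g

Scale factor relative to 1 L: 2.81.
monosodium phosphate: 87.5 mmol/L × 120 g/mol × 2.81 L ÷ 1000 = 29.505 g
lactose: 22.7 g/L × 2.81 L = 63.787 g
nickel chloride hexahydrate: 56.7 µmol/L × 237.7 g/mol × 2.81 L ÷ 1000 = 37.872 mg
maltose monohydrate: 19.6 mmol/L × 360.31 g/mol × 2.81 L ÷ 1000 = 19.844 g
soytone: 3.1 g/L × 2.81 L = 8.711 g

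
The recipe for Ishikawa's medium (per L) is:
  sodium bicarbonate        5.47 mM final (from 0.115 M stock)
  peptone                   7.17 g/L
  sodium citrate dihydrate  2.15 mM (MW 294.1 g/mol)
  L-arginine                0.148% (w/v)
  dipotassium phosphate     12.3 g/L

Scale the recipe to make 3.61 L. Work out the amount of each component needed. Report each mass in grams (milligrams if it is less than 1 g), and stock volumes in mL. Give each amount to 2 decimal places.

Scale factor relative to 1 L: 3.61.
sodium bicarbonate: dilute stock: 5.47 mM × 3610 mL ÷ 115 mM = 171.71 mL
peptone: 7.17 g/L × 3.61 L = 25.88 g
sodium citrate dihydrate: 2.15 mmol/L × 294.1 g/mol × 3.61 L ÷ 1000 = 2.28 g
L-arginine: 0.148 g per 100 mL × 3610 mL ÷ 100 = 5.34 g
dipotassium phosphate: 12.3 g/L × 3.61 L = 44.40 g

sodium bicarbonate 171.71 mL; peptone 25.88 g; sodium citrate dihydrate 2.28 g; L-arginine 5.34 g; dipotassium phosphate 44.40 g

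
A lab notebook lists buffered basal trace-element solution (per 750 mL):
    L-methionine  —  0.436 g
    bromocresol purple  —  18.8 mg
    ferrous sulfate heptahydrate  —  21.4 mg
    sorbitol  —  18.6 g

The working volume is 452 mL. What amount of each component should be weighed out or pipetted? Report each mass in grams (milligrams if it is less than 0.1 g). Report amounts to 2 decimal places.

L-methionine 0.26 g; bromocresol purple 11.33 mg; ferrous sulfate heptahydrate 12.90 mg; sorbitol 11.21 g

Scale factor = 452 mL / 750 mL = 0.602667.
L-methionine: 0.436 g × (452 mL / 750 mL) = 0.26 g
bromocresol purple: 18.8 mg × (452 mL / 750 mL) = 11.33 mg
ferrous sulfate heptahydrate: 21.4 mg × (452 mL / 750 mL) = 12.90 mg
sorbitol: 18.6 g × (452 mL / 750 mL) = 11.21 g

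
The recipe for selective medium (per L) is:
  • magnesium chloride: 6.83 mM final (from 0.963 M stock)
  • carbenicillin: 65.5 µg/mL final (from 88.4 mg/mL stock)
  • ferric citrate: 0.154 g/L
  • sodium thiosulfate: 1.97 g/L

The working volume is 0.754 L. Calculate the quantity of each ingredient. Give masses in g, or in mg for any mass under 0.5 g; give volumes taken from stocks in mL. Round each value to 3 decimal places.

magnesium chloride 5.348 mL; carbenicillin 0.559 mL; ferric citrate 116.116 mg; sodium thiosulfate 1.485 g

Working volume: 0.754 L.
magnesium chloride: V = C2·V2/C1 = 6.83 mM × 754 mL ÷ 963 mM = 5.348 mL
carbenicillin: C1V1 = C2V2 → 65.5 µg/mL × 754 mL ÷ 88400 µg/mL = 0.559 mL
ferric citrate: 0.154 g/L × 0.754 L = 0.116116 g = 116.116 mg
sodium thiosulfate: 1.97 g/L × 0.754 L = 1.485 g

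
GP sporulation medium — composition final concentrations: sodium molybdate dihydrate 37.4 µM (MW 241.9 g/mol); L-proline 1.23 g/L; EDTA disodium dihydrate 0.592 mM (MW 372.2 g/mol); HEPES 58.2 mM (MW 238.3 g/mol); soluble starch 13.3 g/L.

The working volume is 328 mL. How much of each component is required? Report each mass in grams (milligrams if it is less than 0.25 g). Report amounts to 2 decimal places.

Scale factor relative to 1 L: 0.328.
sodium molybdate dihydrate: 37.4 µmol/L × 241.9 g/mol × 0.328 L ÷ 1000 = 2.97 mg
L-proline: 1.23 g/L × 0.328 L = 0.40 g
EDTA disodium dihydrate: 0.592 mmol/L × 372.2 mg/mmol × 0.328 L = 72.27 mg
HEPES: 58.2 mmol/L × 238.3 g/mol × 0.328 L ÷ 1000 = 4.55 g
soluble starch: 13.3 g/L × 0.328 L = 4.36 g

sodium molybdate dihydrate 2.97 mg; L-proline 0.40 g; EDTA disodium dihydrate 72.27 mg; HEPES 4.55 g; soluble starch 4.36 g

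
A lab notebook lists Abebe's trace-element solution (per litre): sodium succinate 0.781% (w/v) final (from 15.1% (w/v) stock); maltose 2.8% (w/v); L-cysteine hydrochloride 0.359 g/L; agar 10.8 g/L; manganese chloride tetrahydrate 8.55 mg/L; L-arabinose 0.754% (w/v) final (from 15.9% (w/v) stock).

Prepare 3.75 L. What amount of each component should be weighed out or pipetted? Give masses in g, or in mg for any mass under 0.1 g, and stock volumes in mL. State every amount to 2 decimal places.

sodium succinate 193.96 mL; maltose 105.00 g; L-cysteine hydrochloride 1.35 g; agar 40.50 g; manganese chloride tetrahydrate 32.06 mg; L-arabinose 177.83 mL

Scale factor relative to 1 L: 3.75.
sodium succinate: V = C2·V2/C1 = 0.781% ÷ 15.1% × 3750 mL = 193.96 mL
maltose: 2.8% w/v = 28 g/L → 28 × 3.75 L = 105.00 g
L-cysteine hydrochloride: 0.359 g/L × 3.75 L = 1.35 g
agar: 10.8 g/L × 3.75 L = 40.50 g
manganese chloride tetrahydrate: 8.55 mg/L × 3.75 L = 32.06 mg
L-arabinose: dilute stock: 0.754% ÷ 15.9% × 3750 mL = 177.83 mL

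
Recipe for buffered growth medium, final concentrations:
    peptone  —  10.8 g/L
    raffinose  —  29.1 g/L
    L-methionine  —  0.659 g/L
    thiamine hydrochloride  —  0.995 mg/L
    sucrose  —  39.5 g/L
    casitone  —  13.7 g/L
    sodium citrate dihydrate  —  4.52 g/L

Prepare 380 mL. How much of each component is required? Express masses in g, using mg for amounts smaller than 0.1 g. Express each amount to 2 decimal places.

Working volume: 380 mL = 0.38 L.
peptone: 10.8 g/L × 0.38 L = 4.10 g
raffinose: 29.1 g/L × 0.38 L = 11.06 g
L-methionine: 0.659 g/L × 0.38 L = 0.25 g
thiamine hydrochloride: 0.995 mg/L × 0.38 L = 0.38 mg
sucrose: 39.5 g/L × 0.38 L = 15.01 g
casitone: 13.7 g/L × 0.38 L = 5.21 g
sodium citrate dihydrate: 4.52 g/L × 0.38 L = 1.72 g

peptone 4.10 g; raffinose 11.06 g; L-methionine 0.25 g; thiamine hydrochloride 0.38 mg; sucrose 15.01 g; casitone 5.21 g; sodium citrate dihydrate 1.72 g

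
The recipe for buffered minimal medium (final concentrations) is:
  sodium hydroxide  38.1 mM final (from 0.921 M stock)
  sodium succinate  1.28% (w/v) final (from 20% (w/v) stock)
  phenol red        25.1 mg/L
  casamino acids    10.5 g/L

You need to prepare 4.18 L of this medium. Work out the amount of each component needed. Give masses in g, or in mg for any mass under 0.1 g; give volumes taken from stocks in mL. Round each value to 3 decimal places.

sodium hydroxide 172.919 mL; sodium succinate 267.520 mL; phenol red 0.105 g; casamino acids 43.890 g

Working volume: 4.18 L.
sodium hydroxide: C1V1 = C2V2 → 38.1 mM × 4180 mL ÷ 921 mM = 172.919 mL
sodium succinate: V = C2·V2/C1 = 1.28% ÷ 20% × 4180 mL = 267.520 mL
phenol red: 25.1 mg/L × 4.18 L = 104.918 mg = 0.105 g
casamino acids: 10.5 g/L × 4.18 L = 43.890 g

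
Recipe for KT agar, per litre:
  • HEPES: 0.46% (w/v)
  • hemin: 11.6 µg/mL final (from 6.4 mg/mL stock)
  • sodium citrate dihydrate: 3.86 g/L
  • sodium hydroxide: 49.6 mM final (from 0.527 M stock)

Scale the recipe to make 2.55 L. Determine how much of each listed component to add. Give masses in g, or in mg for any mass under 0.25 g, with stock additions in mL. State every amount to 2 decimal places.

HEPES 11.73 g; hemin 4.62 mL; sodium citrate dihydrate 9.84 g; sodium hydroxide 240.00 mL

Working volume: 2.55 L.
HEPES: 0.46% w/v = 4.6 g/L → 4.6 × 2.55 L = 11.73 g
hemin: C1V1 = C2V2 → 11.6 µg/mL × 2550 mL ÷ 6400 µg/mL = 4.62 mL
sodium citrate dihydrate: 3.86 g/L × 2.55 L = 9.84 g
sodium hydroxide: dilute stock: 49.6 mM × 2550 mL ÷ 527 mM = 240.00 mL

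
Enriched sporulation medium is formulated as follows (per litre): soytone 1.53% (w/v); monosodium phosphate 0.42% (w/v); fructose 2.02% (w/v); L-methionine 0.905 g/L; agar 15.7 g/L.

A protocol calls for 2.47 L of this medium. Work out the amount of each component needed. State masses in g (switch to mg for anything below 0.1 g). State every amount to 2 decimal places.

soytone 37.79 g; monosodium phosphate 10.37 g; fructose 49.89 g; L-methionine 2.24 g; agar 38.78 g

Scale factor relative to 1 L: 2.47.
soytone: 1.53 g per 100 mL × 2470 mL ÷ 100 = 37.79 g
monosodium phosphate: 0.42 g per 100 mL × 2470 mL ÷ 100 = 10.37 g
fructose: 2.02 g per 100 mL × 2470 mL ÷ 100 = 49.89 g
L-methionine: 0.905 g/L × 2.47 L = 2.24 g
agar: 15.7 g/L × 2.47 L = 38.78 g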